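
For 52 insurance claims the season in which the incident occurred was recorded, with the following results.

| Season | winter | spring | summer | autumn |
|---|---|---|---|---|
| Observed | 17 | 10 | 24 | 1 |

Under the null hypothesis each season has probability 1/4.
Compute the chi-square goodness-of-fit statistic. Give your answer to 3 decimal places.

Expected count for each of the 4 categories: 52/4 = 13.
cat         O        E   (O−E)²/E
winter     17       13     1.2308
spring     10       13     0.6923
summer     24       13     9.3077
autumn      1       13    11.0769
Sum = 22.308

22.308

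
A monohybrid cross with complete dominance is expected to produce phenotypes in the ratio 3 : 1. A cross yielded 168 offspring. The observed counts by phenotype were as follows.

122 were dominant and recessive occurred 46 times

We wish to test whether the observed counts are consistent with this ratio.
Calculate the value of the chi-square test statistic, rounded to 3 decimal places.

Ratio total = 4. Expected counts: 168×3/4 = 126, 168×1/4 = 42.
dominant: (122 − 126)²/126 = 16/126 = 0.1270
recessive: (46 − 42)²/42 = 16/42 = 0.3810
Sum = 0.508

0.508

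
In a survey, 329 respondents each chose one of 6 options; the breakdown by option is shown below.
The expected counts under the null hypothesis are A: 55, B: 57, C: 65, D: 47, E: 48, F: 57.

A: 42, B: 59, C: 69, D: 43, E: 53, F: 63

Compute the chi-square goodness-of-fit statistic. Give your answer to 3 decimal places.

4.882

χ² = (42−55)²/55 + (59−57)²/57 + (69−65)²/65 + (43−47)²/47 + (53−48)²/48 + (63−57)²/57
   = 3.0727 + 0.0702 + 0.2462 + 0.3404 + 0.5208 + 0.6316
Sum = 4.882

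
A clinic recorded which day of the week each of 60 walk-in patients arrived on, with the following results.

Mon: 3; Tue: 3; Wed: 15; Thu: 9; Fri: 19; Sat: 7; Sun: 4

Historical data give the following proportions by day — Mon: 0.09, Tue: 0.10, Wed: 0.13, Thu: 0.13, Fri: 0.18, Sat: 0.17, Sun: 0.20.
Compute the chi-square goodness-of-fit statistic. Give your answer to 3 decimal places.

21.961

Expected counts E_i = n·p_i: 60×0.09 = 5.4, 60×0.10 = 6, 60×0.13 = 7.8, 60×0.13 = 7.8, 60×0.18 = 10.8, 60×0.17 = 10.2, 60×0.20 = 12.
Mon: (3 − 5.4)²/5.4 = 5.76/5.4 = 1.0667
Tue: (3 − 6)²/6 = 9/6 = 1.5000
Wed: (15 − 7.8)²/7.8 = 51.84/7.8 = 6.6462
Thu: (9 − 7.8)²/7.8 = 1.44/7.8 = 0.1846
Fri: (19 − 10.8)²/10.8 = 67.24/10.8 = 6.2259
Sat: (7 − 10.2)²/10.2 = 10.24/10.2 = 1.0039
Sun: (4 − 12)²/12 = 64/12 = 5.3333
Sum = 21.961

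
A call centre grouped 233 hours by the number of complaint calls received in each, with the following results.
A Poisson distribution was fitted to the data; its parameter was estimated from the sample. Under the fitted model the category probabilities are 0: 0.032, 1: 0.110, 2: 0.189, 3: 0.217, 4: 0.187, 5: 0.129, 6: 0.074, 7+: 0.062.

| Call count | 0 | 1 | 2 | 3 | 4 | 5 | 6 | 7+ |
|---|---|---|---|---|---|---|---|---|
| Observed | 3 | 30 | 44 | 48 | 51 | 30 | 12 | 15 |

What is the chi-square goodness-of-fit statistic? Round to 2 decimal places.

6.42

Expected counts E_i = n·p_i: 233×0.032 = 7.456, 233×0.110 = 25.63, 233×0.189 = 44.037, 233×0.217 = 50.561, 233×0.187 = 43.571, 233×0.129 = 30.057, 233×0.074 = 17.242, 233×0.062 = 14.446.
0: (3 − 7.456)²/7.456 = 19.855936/7.456 = 2.663
1: (30 − 25.63)²/25.63 = 19.0969/25.63 = 0.745
2: (44 − 44.037)²/44.037 = 0.001369/44.037 = 0.000
3: (48 − 50.561)²/50.561 = 6.558721/50.561 = 0.130
4: (51 − 43.571)²/43.571 = 55.190041/43.571 = 1.267
5: (30 − 30.057)²/30.057 = 0.003249/30.057 = 0.000
6: (12 − 17.242)²/17.242 = 27.478564/17.242 = 1.594
7+: (15 − 14.446)²/14.446 = 0.306916/14.446 = 0.021
Sum = 6.42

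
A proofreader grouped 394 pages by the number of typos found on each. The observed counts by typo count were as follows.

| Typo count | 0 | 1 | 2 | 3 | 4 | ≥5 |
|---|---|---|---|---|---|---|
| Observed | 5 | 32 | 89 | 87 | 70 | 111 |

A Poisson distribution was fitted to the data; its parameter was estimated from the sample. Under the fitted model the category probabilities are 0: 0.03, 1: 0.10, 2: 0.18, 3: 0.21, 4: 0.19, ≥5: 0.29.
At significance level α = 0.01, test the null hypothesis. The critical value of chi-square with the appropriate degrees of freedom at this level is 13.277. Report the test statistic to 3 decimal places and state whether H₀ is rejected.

10.562; do not reject

Expected counts E_i = n·p_i: 394×0.03 = 11.82, 394×0.10 = 39.4, 394×0.18 = 70.92, 394×0.21 = 82.74, 394×0.19 = 74.86, 394×0.29 = 114.26.
cat         O        E   (O−E)²/E
0           5    11.82     3.9351
1          32     39.4     1.3898
2          89    70.92     4.6092
3          87    82.74     0.2193
4          70    74.86     0.3155
≥5        111   114.26     0.0930
Sum = 10.562
df = 4. Since 10.562 < 13.277, we do not reject H₀.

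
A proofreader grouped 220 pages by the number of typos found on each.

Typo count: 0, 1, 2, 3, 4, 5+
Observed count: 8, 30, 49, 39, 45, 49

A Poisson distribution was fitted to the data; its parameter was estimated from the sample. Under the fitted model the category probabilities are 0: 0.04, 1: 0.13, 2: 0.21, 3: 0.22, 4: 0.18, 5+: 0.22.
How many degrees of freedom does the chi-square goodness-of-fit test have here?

There are k = 6 categories and 1 parameter estimated from the data, so df = 6 − 1 − 1 = 4.

4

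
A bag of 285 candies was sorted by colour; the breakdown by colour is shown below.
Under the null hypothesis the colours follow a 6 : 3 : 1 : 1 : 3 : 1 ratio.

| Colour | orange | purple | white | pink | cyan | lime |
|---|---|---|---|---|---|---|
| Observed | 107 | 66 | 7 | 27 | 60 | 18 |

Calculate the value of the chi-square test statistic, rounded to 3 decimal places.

Ratio total = 15. Expected counts: 285×6/15 = 114, 285×3/15 = 57, 285×1/15 = 19, 285×1/15 = 19, 285×3/15 = 57, 285×1/15 = 19.
cat         O        E   (O−E)²/E
orange    107      114     0.4298
purple     66       57     1.4211
white       7       19     7.5789
pink       27       19     3.3684
cyan       60       57     0.1579
lime       18       19     0.0526
Sum = 13.009

13.009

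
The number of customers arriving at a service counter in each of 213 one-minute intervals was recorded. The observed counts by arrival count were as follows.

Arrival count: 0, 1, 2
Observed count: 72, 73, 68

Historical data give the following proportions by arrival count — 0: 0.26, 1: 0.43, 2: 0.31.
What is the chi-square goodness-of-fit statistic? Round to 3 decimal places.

8.820

Expected counts E_i = n·p_i: 213×0.26 = 55.38, 213×0.43 = 91.59, 213×0.31 = 66.03.
0: (72 − 55.38)²/55.38 = 276.2244/55.38 = 4.9878
1: (73 − 91.59)²/91.59 = 345.5881/91.59 = 3.7732
2: (68 − 66.03)²/66.03 = 3.8809/66.03 = 0.0588
Sum = 8.820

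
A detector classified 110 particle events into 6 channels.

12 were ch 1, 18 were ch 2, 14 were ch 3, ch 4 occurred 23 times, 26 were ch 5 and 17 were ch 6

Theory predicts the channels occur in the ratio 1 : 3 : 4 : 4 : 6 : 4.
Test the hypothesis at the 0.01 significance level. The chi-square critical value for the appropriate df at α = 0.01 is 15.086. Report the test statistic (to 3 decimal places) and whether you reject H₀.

Ratio total = 22. Expected counts: 110×1/22 = 5, 110×3/22 = 15, 110×4/22 = 20, 110×4/22 = 20, 110×6/22 = 30, 110×4/22 = 20.
ch 1: (12 − 5)²/5 = 49/5 = 9.8000
ch 2: (18 − 15)²/15 = 9/15 = 0.6000
ch 3: (14 − 20)²/20 = 36/20 = 1.8000
ch 4: (23 − 20)²/20 = 9/20 = 0.4500
ch 5: (26 − 30)²/30 = 16/30 = 0.5333
ch 6: (17 − 20)²/20 = 9/20 = 0.4500
Sum = 13.633
df = 5. Since 13.633 < 15.086, we do not reject H₀.

13.633; do not reject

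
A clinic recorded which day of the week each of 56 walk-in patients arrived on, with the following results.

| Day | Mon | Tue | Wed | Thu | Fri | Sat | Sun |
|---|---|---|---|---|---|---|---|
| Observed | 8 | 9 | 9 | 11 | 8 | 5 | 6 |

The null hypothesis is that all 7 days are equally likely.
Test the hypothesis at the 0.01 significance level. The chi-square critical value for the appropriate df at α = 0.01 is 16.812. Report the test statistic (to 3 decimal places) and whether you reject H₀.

3.000; do not reject

Expected count for each of the 7 categories: 56/7 = 8.
χ² = (8−8)²/8 + (9−8)²/8 + (9−8)²/8 + (11−8)²/8 + (8−8)²/8 + (5−8)²/8 + (6−8)²/8
   = 0.0000 + 0.1250 + 0.1250 + 1.1250 + 0.0000 + 1.1250 + 0.5000
Sum = 3.000
df = 6. Since 3.000 < 16.812, we do not reject H₀.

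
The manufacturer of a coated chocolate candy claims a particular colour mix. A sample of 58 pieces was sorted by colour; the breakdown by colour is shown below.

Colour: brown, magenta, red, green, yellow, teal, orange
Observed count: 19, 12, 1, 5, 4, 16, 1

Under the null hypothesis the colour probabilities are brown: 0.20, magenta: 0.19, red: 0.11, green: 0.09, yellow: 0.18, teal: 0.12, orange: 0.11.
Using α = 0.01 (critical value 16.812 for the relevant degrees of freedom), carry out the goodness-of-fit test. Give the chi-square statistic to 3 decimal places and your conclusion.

29.605; reject

Expected counts E_i = n·p_i: 58×0.20 = 11.6, 58×0.19 = 11.02, 58×0.11 = 6.38, 58×0.09 = 5.22, 58×0.18 = 10.44, 58×0.12 = 6.96, 58×0.11 = 6.38.
χ² = (19−11.6)²/11.6 + (12−11.02)²/11.02 + (1−6.38)²/6.38 + (5−5.22)²/5.22 + (4−10.44)²/10.44 + (16−6.96)²/6.96 + (1−6.38)²/6.38
   = 4.7207 + 0.0872 + 4.5367 + 0.0093 + 3.9726 + 11.7416 + 4.5367
Sum = 29.605
df = 6. Since 29.605 > 16.812, we reject H₀.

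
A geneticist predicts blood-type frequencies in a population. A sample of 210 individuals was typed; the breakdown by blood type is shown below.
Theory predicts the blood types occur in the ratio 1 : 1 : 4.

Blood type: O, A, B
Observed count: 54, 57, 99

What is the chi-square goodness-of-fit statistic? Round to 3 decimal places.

Ratio total = 6. Expected counts: 210×1/6 = 35, 210×1/6 = 35, 210×4/6 = 140.
cat         O        E   (O−E)²/E
O          54       35    10.3143
A          57       35    13.8286
B          99      140    12.0071
Sum = 36.150

36.150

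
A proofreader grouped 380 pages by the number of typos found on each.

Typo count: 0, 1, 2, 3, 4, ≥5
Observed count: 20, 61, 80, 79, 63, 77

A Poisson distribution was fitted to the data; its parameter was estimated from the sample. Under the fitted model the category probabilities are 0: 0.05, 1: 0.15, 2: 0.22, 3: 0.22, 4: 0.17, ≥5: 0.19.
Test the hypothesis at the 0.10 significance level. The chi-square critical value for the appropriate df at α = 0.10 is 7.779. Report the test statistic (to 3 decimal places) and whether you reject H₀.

1.100; do not reject

Expected counts E_i = n·p_i: 380×0.05 = 19, 380×0.15 = 57, 380×0.22 = 83.6, 380×0.22 = 83.6, 380×0.17 = 64.6, 380×0.19 = 72.2.
cat         O        E   (O−E)²/E
0          20       19     0.0526
1          61       57     0.2807
2          80     83.6     0.1550
3          79     83.6     0.2531
4          63     64.6     0.0396
≥5         77     72.2     0.3191
Sum = 1.100
df = 4. Since 1.100 < 7.779, we do not reject H₀.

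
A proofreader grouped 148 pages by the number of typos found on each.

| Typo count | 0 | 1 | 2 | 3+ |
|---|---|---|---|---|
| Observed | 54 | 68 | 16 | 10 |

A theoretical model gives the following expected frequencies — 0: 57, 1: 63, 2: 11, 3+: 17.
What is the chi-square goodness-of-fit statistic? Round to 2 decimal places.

5.71

0: (54 − 57)²/57 = 9/57 = 0.158
1: (68 − 63)²/63 = 25/63 = 0.397
2: (16 − 11)²/11 = 25/11 = 2.273
3+: (10 − 17)²/17 = 49/17 = 2.882
Sum = 5.71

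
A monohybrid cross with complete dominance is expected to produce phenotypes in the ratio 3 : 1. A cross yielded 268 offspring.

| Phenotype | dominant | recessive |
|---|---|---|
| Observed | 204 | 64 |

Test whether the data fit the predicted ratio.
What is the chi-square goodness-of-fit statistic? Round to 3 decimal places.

0.179

Ratio total = 4. Expected counts: 268×3/4 = 201, 268×1/4 = 67.
χ² = (204−201)²/201 + (64−67)²/67
   = 0.0448 + 0.1343
Sum = 0.179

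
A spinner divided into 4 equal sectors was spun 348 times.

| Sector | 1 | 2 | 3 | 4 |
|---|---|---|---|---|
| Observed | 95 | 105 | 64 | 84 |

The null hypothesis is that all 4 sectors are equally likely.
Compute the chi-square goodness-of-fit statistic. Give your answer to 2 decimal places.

Under H₀ each category has probability 1/4, so each expected count is 348/4 = 87.
cat         O        E   (O−E)²/E
1          95       87      0.736
2         105       87      3.724
3          64       87      6.080
4          84       87      0.103
Sum = 10.64

10.64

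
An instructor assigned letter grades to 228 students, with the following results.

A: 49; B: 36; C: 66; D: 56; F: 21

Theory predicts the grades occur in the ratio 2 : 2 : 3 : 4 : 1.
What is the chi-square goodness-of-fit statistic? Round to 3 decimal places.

10.184

Ratio total = 12. Expected counts: 228×2/12 = 38, 228×2/12 = 38, 228×3/12 = 57, 228×4/12 = 76, 228×1/12 = 19.
χ² = (49−38)²/38 + (36−38)²/38 + (66−57)²/57 + (56−76)²/76 + (21−19)²/19
   = 3.1842 + 0.1053 + 1.4211 + 5.2632 + 0.2105
Sum = 10.184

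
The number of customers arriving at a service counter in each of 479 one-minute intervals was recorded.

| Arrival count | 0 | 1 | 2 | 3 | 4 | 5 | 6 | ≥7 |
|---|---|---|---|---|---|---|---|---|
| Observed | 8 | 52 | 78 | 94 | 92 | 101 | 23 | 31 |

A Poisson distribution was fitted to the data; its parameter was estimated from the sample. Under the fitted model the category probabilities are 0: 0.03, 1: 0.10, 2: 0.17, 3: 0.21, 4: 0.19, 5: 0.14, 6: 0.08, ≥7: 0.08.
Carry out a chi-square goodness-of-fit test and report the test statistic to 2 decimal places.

28.46

Expected counts E_i = n·p_i: 479×0.03 = 14.37, 479×0.10 = 47.9, 479×0.17 = 81.43, 479×0.21 = 100.59, 479×0.19 = 91.01, 479×0.14 = 67.06, 479×0.08 = 38.32, 479×0.08 = 38.32.
0: (8 − 14.37)²/14.37 = 40.5769/14.37 = 2.824
1: (52 − 47.9)²/47.9 = 16.81/47.9 = 0.351
2: (78 − 81.43)²/81.43 = 11.7649/81.43 = 0.144
3: (94 − 100.59)²/100.59 = 43.4281/100.59 = 0.432
4: (92 − 91.01)²/91.01 = 0.9801/91.01 = 0.011
5: (101 − 67.06)²/67.06 = 1151.9236/67.06 = 17.178
6: (23 − 38.32)²/38.32 = 234.7024/38.32 = 6.125
≥7: (31 − 38.32)²/38.32 = 53.5824/38.32 = 1.398
Sum = 28.46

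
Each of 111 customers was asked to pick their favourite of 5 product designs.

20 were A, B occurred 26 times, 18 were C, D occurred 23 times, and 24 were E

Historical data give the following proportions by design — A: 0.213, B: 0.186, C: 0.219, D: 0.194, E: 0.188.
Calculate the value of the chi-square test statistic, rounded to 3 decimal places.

4.157

Expected counts E_i = n·p_i: 111×0.213 = 23.643, 111×0.186 = 20.646, 111×0.219 = 24.309, 111×0.194 = 21.534, 111×0.188 = 20.868.
χ² = (20−23.643)²/23.643 + (26−20.646)²/20.646 + (18−24.309)²/24.309 + (23−21.534)²/21.534 + (24−20.868)²/20.868
   = 0.5613 + 1.3884 + 1.6374 + 0.0998 + 0.4701
Sum = 4.157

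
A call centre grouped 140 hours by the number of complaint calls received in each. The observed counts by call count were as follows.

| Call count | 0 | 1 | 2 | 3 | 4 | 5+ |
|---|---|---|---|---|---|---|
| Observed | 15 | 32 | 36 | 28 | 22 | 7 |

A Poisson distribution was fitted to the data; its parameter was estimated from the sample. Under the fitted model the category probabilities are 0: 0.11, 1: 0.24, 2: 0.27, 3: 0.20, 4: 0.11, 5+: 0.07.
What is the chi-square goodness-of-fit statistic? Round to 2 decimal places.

3.80

Expected counts E_i = n·p_i: 140×0.11 = 15.4, 140×0.24 = 33.6, 140×0.27 = 37.8, 140×0.20 = 28, 140×0.11 = 15.4, 140×0.07 = 9.8.
χ² = (15−15.4)²/15.4 + (32−33.6)²/33.6 + (36−37.8)²/37.8 + (28−28)²/28 + (22−15.4)²/15.4 + (7−9.8)²/9.8
   = 0.010 + 0.076 + 0.086 + 0.000 + 2.829 + 0.800
Sum = 3.80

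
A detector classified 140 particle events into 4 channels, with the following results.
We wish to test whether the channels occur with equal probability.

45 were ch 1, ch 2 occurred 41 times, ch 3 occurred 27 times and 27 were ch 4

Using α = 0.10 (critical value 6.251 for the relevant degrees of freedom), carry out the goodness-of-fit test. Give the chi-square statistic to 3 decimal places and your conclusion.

7.543; reject

Expected count for each of the 4 categories: 140/4 = 35.
cat         O        E   (O−E)²/E
ch 1       45       35     2.8571
ch 2       41       35     1.0286
ch 3       27       35     1.8286
ch 4       27       35     1.8286
Sum = 7.543
df = 3. Since 7.543 > 6.251, we reject H₀.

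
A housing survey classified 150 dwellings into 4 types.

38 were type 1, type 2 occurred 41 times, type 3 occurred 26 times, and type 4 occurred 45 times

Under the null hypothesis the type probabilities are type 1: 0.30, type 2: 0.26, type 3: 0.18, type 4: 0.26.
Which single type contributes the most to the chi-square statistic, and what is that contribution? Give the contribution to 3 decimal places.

type 1, 1.089

Expected counts E_i = n·p_i: 150×0.30 = 45, 150×0.26 = 39, 150×0.18 = 27, 150×0.26 = 39.
cat         O        E   (O−E)²/E
type 1     38       45     1.0889
type 2     41       39     0.1026
type 3     26       27     0.0370
type 4     45       39     0.9231
The largest term is for type 1: 1.089.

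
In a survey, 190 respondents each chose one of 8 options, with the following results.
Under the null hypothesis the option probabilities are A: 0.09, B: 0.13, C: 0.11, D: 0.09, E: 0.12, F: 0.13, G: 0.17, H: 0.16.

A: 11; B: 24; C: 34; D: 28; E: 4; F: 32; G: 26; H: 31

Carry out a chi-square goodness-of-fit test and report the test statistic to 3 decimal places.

Expected counts E_i = n·p_i: 190×0.09 = 17.1, 190×0.13 = 24.7, 190×0.11 = 20.9, 190×0.09 = 17.1, 190×0.12 = 22.8, 190×0.13 = 24.7, 190×0.17 = 32.3, 190×0.16 = 30.4.
cat         O        E   (O−E)²/E
A          11     17.1     2.1760
B          24     24.7     0.0198
C          34     20.9     8.2110
D          28     17.1     6.9480
E           4     22.8    15.5018
F          32     24.7     2.1575
G          26     32.3     1.2288
H          31     30.4     0.0118
Sum = 36.255

36.255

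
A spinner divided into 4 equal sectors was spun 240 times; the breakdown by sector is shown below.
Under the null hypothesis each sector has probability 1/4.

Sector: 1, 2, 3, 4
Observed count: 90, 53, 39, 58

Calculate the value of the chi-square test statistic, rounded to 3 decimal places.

Expected count for each of the 4 categories: 240/4 = 60.
χ² = (90−60)²/60 + (53−60)²/60 + (39−60)²/60 + (58−60)²/60
   = 15.0000 + 0.8167 + 7.3500 + 0.0667
Sum = 23.233

23.233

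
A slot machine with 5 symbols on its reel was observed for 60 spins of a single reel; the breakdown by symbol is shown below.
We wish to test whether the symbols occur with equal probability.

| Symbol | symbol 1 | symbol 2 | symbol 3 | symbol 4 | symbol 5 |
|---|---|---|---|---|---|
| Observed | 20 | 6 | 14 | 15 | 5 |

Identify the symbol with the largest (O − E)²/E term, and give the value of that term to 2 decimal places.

Expected count for each of the 5 categories: 60/5 = 12.
symbol 1: (20 − 12)²/12 = 64/12 = 5.333
symbol 2: (6 − 12)²/12 = 36/12 = 3.000
symbol 3: (14 − 12)²/12 = 4/12 = 0.333
symbol 4: (15 − 12)²/12 = 9/12 = 0.750
symbol 5: (5 − 12)²/12 = 49/12 = 4.083
The largest term is for symbol 1: 5.33.

symbol 1, 5.33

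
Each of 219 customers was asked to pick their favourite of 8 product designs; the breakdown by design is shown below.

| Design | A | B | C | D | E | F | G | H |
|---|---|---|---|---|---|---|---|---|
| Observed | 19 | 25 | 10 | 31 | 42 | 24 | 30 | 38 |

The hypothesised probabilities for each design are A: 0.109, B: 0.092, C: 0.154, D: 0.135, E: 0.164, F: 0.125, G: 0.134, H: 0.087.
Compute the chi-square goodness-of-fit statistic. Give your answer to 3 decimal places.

Expected counts E_i = n·p_i: 219×0.109 = 23.871, 219×0.092 = 20.148, 219×0.154 = 33.726, 219×0.135 = 29.565, 219×0.164 = 35.916, 219×0.125 = 27.375, 219×0.134 = 29.346, 219×0.087 = 19.053.
A: (19 − 23.871)²/23.871 = 23.726641/23.871 = 0.9940
B: (25 − 20.148)²/20.148 = 23.541904/20.148 = 1.1684
C: (10 − 33.726)²/33.726 = 562.923076/33.726 = 16.6911
D: (31 − 29.565)²/29.565 = 2.059225/29.565 = 0.0697
E: (42 − 35.916)²/35.916 = 37.015056/35.916 = 1.0306
F: (24 − 27.375)²/27.375 = 11.390625/27.375 = 0.4161
G: (30 − 29.346)²/29.346 = 0.427716/29.346 = 0.0146
H: (38 − 19.053)²/19.053 = 358.988809/19.053 = 18.8416
Sum = 39.226

39.226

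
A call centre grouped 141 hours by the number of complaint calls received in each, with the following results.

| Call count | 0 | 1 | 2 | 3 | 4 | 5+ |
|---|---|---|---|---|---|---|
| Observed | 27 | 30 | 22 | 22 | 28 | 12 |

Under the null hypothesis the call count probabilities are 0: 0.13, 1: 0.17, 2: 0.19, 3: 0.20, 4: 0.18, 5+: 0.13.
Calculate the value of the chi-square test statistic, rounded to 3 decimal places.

Expected counts E_i = n·p_i: 141×0.13 = 18.33, 141×0.17 = 23.97, 141×0.19 = 26.79, 141×0.20 = 28.2, 141×0.18 = 25.38, 141×0.13 = 18.33.
cat         O        E   (O−E)²/E
0          27    18.33     4.1009
1          30    23.97     1.5169
2          22    26.79     0.8564
3          22     28.2     1.3631
4          28    25.38     0.2705
5+         12    18.33     2.1860
Sum = 10.294

10.294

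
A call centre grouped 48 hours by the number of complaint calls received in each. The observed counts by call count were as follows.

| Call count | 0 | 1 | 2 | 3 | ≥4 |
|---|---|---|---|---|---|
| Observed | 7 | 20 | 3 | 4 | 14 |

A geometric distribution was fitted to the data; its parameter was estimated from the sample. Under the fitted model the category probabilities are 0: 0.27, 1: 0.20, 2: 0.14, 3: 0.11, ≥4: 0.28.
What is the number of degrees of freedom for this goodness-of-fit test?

3

There are k = 5 categories and 1 parameter estimated from the data, so df = 5 − 1 − 1 = 3.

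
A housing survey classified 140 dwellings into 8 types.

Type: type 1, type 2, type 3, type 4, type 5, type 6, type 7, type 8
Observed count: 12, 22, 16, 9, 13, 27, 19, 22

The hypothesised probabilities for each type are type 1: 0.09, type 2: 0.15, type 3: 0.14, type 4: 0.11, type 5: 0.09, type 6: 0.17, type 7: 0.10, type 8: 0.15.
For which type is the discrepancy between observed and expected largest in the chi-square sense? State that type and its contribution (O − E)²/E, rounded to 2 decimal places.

type 4, 2.66

Expected counts E_i = n·p_i: 140×0.09 = 12.6, 140×0.15 = 21, 140×0.14 = 19.6, 140×0.11 = 15.4, 140×0.09 = 12.6, 140×0.17 = 23.8, 140×0.10 = 14, 140×0.15 = 21.
type 1: (12 − 12.6)²/12.6 = 0.36/12.6 = 0.029
type 2: (22 − 21)²/21 = 1/21 = 0.048
type 3: (16 − 19.6)²/19.6 = 12.96/19.6 = 0.661
type 4: (9 − 15.4)²/15.4 = 40.96/15.4 = 2.660
type 5: (13 − 12.6)²/12.6 = 0.16/12.6 = 0.013
type 6: (27 − 23.8)²/23.8 = 10.24/23.8 = 0.430
type 7: (19 − 14)²/14 = 25/14 = 1.786
type 8: (22 − 21)²/21 = 1/21 = 0.048
The largest term is for type 4: 2.66.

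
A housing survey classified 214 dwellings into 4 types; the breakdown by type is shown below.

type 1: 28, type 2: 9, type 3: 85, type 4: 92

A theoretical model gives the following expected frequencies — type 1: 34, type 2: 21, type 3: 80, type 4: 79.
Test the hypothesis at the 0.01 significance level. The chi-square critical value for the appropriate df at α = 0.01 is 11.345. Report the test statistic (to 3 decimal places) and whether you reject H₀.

10.368; do not reject

cat         O        E   (O−E)²/E
type 1     28       34     1.0588
type 2      9       21     6.8571
type 3     85       80     0.3125
type 4     92       79     2.1392
Sum = 10.368
df = 3. Since 10.368 < 11.345, we do not reject H₀.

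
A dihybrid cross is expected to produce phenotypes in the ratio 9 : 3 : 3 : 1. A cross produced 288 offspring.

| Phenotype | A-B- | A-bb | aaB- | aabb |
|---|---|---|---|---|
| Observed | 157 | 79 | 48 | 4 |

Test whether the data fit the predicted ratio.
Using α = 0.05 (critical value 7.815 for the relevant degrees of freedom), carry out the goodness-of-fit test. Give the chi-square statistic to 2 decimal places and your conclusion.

23.28; reject

Ratio total = 16. Expected counts: 288×9/16 = 162, 288×3/16 = 54, 288×3/16 = 54, 288×1/16 = 18.
A-B-: (157 − 162)²/162 = 25/162 = 0.154
A-bb: (79 − 54)²/54 = 625/54 = 11.574
aaB-: (48 − 54)²/54 = 36/54 = 0.667
aabb: (4 − 18)²/18 = 196/18 = 10.889
Sum = 23.28
df = 3. Since 23.28 > 7.815, we reject H₀.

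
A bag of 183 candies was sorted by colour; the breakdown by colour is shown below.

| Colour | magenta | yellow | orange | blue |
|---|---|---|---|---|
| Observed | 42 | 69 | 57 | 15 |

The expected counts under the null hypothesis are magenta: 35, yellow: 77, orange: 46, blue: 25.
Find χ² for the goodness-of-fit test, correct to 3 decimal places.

8.862

cat          O        E   (O−E)²/E
magenta     42       35     1.4000
yellow      69       77     0.8312
orange      57       46     2.6304
blue        15       25     4.0000
Sum = 8.862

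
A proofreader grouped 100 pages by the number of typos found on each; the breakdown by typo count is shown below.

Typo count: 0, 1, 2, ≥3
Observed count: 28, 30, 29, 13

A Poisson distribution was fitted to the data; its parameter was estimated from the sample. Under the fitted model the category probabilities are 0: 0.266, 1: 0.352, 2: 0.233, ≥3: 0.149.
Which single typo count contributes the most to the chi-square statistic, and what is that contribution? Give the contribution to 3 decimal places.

Expected counts E_i = n·p_i: 100×0.266 = 26.6, 100×0.352 = 35.2, 100×0.233 = 23.3, 100×0.149 = 14.9.
cat         O        E   (O−E)²/E
0          28     26.6     0.0737
1          30     35.2     0.7682
2          29     23.3     1.3944
≥3         13     14.9     0.2423
The largest term is for 2: 1.394.

2, 1.394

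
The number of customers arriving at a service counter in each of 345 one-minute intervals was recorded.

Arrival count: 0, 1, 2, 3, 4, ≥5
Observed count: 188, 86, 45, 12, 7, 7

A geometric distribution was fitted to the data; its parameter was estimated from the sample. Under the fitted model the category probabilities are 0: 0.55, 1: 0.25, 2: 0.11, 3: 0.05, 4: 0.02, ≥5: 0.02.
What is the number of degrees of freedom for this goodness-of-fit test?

4

There are k = 6 categories and 1 parameter estimated from the data, so df = 6 − 1 − 1 = 4.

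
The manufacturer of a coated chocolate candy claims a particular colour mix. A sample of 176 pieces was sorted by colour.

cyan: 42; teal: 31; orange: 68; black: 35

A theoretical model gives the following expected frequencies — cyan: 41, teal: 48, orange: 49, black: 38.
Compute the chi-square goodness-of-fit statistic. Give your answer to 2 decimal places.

χ² = (42−41)²/41 + (31−48)²/48 + (68−49)²/49 + (35−38)²/38
   = 0.024 + 6.021 + 7.367 + 0.237
Sum = 13.65

13.65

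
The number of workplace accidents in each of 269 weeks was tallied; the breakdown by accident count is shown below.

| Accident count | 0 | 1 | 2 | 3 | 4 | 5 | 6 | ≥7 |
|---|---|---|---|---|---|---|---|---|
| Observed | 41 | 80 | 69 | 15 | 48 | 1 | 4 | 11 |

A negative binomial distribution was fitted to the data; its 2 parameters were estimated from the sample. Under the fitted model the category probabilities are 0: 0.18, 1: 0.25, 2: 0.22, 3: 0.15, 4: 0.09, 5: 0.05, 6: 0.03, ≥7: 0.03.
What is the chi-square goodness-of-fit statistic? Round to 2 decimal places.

59.13

Expected counts E_i = n·p_i: 269×0.18 = 48.42, 269×0.25 = 67.25, 269×0.22 = 59.18, 269×0.15 = 40.35, 269×0.09 = 24.21, 269×0.05 = 13.45, 269×0.03 = 8.07, 269×0.03 = 8.07.
cat         O        E   (O−E)²/E
0          41    48.42      1.137
1          80    67.25      2.417
2          69    59.18      1.629
3          15    40.35     15.926
4          48    24.21     23.377
5           1    13.45     11.524
6           4     8.07      2.053
≥7         11     8.07      1.064
Sum = 59.13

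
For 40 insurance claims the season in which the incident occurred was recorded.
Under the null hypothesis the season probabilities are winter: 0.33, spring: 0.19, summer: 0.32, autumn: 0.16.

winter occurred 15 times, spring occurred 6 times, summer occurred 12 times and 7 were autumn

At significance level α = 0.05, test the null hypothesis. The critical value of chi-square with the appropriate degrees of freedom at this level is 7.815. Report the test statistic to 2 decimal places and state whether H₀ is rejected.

0.69; do not reject

Expected counts E_i = n·p_i: 40×0.33 = 13.2, 40×0.19 = 7.6, 40×0.32 = 12.8, 40×0.16 = 6.4.
cat         O        E   (O−E)²/E
winter     15     13.2      0.245
spring      6      7.6      0.337
summer     12     12.8      0.050
autumn      7      6.4      0.056
Sum = 0.69
df = 3. Since 0.69 < 7.815, we do not reject H₀.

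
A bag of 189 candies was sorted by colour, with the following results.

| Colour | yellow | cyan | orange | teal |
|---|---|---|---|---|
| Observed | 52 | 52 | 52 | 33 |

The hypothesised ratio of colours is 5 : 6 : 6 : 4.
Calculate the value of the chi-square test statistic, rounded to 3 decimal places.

Ratio total = 21. Expected counts: 189×5/21 = 45, 189×6/21 = 54, 189×6/21 = 54, 189×4/21 = 36.
χ² = (52−45)²/45 + (52−54)²/54 + (52−54)²/54 + (33−36)²/36
   = 1.0889 + 0.0741 + 0.0741 + 0.2500
Sum = 1.487

1.487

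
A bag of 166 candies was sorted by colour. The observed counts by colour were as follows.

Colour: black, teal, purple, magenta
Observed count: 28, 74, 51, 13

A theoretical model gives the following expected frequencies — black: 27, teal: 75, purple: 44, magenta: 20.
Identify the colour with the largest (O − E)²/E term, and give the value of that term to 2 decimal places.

magenta, 2.45

cat          O        E   (O−E)²/E
black       28       27      0.037
teal        74       75      0.013
purple      51       44      1.114
magenta     13       20      2.450
The largest term is for magenta: 2.45.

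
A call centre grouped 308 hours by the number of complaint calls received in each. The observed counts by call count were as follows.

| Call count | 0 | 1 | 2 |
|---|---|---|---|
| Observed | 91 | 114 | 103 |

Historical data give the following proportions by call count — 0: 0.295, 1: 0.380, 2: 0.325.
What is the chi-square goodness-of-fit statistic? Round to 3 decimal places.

Expected counts E_i = n·p_i: 308×0.295 = 90.86, 308×0.380 = 117.04, 308×0.325 = 100.1.
cat         O        E   (O−E)²/E
0          91    90.86     0.0002
1         114   117.04     0.0790
2         103    100.1     0.0840
Sum = 0.163

0.163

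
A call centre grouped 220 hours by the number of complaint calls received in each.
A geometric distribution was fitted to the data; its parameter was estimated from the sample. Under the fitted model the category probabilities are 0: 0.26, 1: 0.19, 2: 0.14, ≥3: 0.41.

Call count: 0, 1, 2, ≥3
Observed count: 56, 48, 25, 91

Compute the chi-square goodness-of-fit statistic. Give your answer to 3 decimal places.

Expected counts E_i = n·p_i: 220×0.26 = 57.2, 220×0.19 = 41.8, 220×0.14 = 30.8, 220×0.41 = 90.2.
χ² = (56−57.2)²/57.2 + (48−41.8)²/41.8 + (25−30.8)²/30.8 + (91−90.2)²/90.2
   = 0.0252 + 0.9196 + 1.0922 + 0.0071
Sum = 2.044

2.044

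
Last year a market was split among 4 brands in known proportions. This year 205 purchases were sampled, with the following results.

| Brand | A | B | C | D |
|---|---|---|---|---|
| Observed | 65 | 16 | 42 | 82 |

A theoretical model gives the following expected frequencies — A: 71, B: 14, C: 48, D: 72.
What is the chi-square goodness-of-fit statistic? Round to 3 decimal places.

χ² = (65−71)²/71 + (16−14)²/14 + (42−48)²/48 + (82−72)²/72
   = 0.5070 + 0.2857 + 0.7500 + 1.3889
Sum = 2.932

2.932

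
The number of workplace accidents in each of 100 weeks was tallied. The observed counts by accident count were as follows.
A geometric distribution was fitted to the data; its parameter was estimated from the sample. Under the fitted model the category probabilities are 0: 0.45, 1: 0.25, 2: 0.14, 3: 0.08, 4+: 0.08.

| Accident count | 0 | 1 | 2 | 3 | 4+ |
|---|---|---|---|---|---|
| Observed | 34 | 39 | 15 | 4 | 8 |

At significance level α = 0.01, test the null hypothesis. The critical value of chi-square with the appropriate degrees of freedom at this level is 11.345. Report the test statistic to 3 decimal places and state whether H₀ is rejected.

12.600; reject

Expected counts E_i = n·p_i: 100×0.45 = 45, 100×0.25 = 25, 100×0.14 = 14, 100×0.08 = 8, 100×0.08 = 8.
χ² = (34−45)²/45 + (39−25)²/25 + (15−14)²/14 + (4−8)²/8 + (8−8)²/8
   = 2.6889 + 7.8400 + 0.0714 + 2.0000 + 0.0000
Sum = 12.600
df = 3. Since 12.600 > 11.345, we reject H₀.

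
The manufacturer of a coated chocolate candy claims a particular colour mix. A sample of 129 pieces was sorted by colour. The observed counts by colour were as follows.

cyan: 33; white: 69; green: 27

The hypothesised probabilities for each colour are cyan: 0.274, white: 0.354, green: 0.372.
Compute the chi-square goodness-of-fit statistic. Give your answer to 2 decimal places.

Expected counts E_i = n·p_i: 129×0.274 = 35.346, 129×0.354 = 45.666, 129×0.372 = 47.988.
cyan: (33 − 35.346)²/35.346 = 5.503716/35.346 = 0.156
white: (69 − 45.666)²/45.666 = 544.475556/45.666 = 11.923
green: (27 − 47.988)²/47.988 = 440.496144/47.988 = 9.179
Sum = 21.26

21.26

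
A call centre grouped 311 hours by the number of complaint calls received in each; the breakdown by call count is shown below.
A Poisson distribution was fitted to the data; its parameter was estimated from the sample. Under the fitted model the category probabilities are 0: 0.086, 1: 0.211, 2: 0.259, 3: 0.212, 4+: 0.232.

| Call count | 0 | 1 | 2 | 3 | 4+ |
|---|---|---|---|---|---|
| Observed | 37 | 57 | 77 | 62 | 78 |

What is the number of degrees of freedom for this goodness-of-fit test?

There are k = 5 categories and 1 parameter estimated from the data, so df = 5 − 1 − 1 = 3.

3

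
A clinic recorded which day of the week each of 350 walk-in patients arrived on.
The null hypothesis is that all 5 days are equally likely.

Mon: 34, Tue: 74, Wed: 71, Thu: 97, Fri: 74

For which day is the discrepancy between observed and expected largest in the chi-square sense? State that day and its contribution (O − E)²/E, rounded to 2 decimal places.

Expected count for each of the 5 categories: 350/5 = 70.
Mon: (34 − 70)²/70 = 1296/70 = 18.514
Tue: (74 − 70)²/70 = 16/70 = 0.229
Wed: (71 − 70)²/70 = 1/70 = 0.014
Thu: (97 − 70)²/70 = 729/70 = 10.414
Fri: (74 − 70)²/70 = 16/70 = 0.229
The largest term is for Mon: 18.51.

Mon, 18.51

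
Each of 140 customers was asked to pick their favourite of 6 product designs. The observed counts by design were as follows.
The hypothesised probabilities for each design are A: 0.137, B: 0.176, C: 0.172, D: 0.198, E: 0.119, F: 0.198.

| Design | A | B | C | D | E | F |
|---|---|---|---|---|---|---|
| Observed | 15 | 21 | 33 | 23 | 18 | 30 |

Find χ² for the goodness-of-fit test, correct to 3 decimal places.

Expected counts E_i = n·p_i: 140×0.137 = 19.18, 140×0.176 = 24.64, 140×0.172 = 24.08, 140×0.198 = 27.72, 140×0.119 = 16.66, 140×0.198 = 27.72.
A: (15 − 19.18)²/19.18 = 17.4724/19.18 = 0.9110
B: (21 − 24.64)²/24.64 = 13.2496/24.64 = 0.5377
C: (33 − 24.08)²/24.08 = 79.5664/24.08 = 3.3043
D: (23 − 27.72)²/27.72 = 22.2784/27.72 = 0.8037
E: (18 − 16.66)²/16.66 = 1.7956/16.66 = 0.1078
F: (30 − 27.72)²/27.72 = 5.1984/27.72 = 0.1875
Sum = 5.852

5.852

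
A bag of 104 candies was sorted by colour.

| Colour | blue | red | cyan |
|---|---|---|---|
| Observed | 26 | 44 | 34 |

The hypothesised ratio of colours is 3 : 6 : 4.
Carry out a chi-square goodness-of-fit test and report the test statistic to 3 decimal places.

0.625

Ratio total = 13. Expected counts: 104×3/13 = 24, 104×6/13 = 48, 104×4/13 = 32.
cat         O        E   (O−E)²/E
blue       26       24     0.1667
red        44       48     0.3333
cyan       34       32     0.1250
Sum = 0.625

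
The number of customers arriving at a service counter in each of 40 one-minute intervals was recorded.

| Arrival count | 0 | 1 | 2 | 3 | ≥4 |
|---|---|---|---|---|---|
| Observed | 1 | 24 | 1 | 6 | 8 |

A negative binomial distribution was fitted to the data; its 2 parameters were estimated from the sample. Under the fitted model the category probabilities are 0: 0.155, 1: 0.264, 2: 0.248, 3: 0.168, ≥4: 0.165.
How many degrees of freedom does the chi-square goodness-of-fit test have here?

2

There are k = 5 categories and 2 parameters estimated from the data, so df = 5 − 1 − 2 = 2.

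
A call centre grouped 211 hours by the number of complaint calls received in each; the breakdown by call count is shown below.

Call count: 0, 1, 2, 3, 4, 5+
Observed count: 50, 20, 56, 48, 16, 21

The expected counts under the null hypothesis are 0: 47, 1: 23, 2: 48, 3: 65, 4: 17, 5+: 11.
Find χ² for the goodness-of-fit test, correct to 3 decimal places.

15.512

0: (50 − 47)²/47 = 9/47 = 0.1915
1: (20 − 23)²/23 = 9/23 = 0.3913
2: (56 − 48)²/48 = 64/48 = 1.3333
3: (48 − 65)²/65 = 289/65 = 4.4462
4: (16 − 17)²/17 = 1/17 = 0.0588
5+: (21 − 11)²/11 = 100/11 = 9.0909
Sum = 15.512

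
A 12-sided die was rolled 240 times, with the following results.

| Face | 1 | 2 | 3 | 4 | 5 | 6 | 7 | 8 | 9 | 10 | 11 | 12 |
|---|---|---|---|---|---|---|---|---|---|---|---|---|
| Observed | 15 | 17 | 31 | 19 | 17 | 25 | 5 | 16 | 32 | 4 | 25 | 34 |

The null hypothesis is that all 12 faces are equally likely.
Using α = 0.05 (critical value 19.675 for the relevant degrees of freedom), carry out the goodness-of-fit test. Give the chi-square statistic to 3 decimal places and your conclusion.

Under H₀ each category has probability 1/12, so each expected count is 240/12 = 20.
χ² = (15−20)²/20 + (17−20)²/20 + (31−20)²/20 + (19−20)²/20 + (17−20)²/20 + (25−20)²/20 + (5−20)²/20 + (16−20)²/20 + (32−20)²/20 + (4−20)²/20 + (25−20)²/20 + (34−20)²/20
   = 1.2500 + 0.4500 + 6.0500 + 0.0500 + 0.4500 + 1.2500 + 11.2500 + 0.8000 + 7.2000 + 12.8000 + 1.2500 + 9.8000
Sum = 52.600
df = 11. Since 52.600 > 19.675, we reject H₀.

52.600; reject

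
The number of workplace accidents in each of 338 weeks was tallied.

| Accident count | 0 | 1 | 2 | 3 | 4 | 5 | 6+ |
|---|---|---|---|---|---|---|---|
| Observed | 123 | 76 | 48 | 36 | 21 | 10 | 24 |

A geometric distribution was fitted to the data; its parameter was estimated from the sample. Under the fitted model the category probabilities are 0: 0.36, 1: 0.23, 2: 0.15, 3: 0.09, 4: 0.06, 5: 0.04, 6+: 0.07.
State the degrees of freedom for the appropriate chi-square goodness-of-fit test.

5

There are k = 7 categories and 1 parameter estimated from the data, so df = 7 − 1 − 1 = 5.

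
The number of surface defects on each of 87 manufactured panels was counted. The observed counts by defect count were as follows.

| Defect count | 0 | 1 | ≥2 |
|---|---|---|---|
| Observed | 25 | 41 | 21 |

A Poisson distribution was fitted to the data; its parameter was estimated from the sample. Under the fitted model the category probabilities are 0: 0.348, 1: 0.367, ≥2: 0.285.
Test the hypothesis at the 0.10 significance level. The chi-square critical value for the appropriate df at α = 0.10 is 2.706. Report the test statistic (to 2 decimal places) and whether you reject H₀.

Expected counts E_i = n·p_i: 87×0.348 = 30.276, 87×0.367 = 31.929, 87×0.285 = 24.795.
cat         O        E   (O−E)²/E
0          25   30.276      0.919
1          41   31.929      2.577
≥2         21   24.795      0.581
Sum = 4.08
df = 1. Since 4.08 > 2.706, we reject H₀.

4.08; reject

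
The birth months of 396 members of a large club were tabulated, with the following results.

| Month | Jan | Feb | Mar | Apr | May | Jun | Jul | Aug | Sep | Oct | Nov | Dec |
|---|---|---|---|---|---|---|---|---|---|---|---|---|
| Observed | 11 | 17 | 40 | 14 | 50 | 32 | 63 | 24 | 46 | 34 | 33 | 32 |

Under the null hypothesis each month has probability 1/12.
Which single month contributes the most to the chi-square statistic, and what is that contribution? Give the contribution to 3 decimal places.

Expected count for each of the 12 categories: 396/12 = 33.
Jan: (11 − 33)²/33 = 484/33 = 14.6667
Feb: (17 − 33)²/33 = 256/33 = 7.7576
Mar: (40 − 33)²/33 = 49/33 = 1.4848
Apr: (14 − 33)²/33 = 361/33 = 10.9394
May: (50 − 33)²/33 = 289/33 = 8.7576
Jun: (32 − 33)²/33 = 1/33 = 0.0303
Jul: (63 − 33)²/33 = 900/33 = 27.2727
Aug: (24 − 33)²/33 = 81/33 = 2.4545
Sep: (46 − 33)²/33 = 169/33 = 5.1212
Oct: (34 − 33)²/33 = 1/33 = 0.0303
Nov: (33 − 33)²/33 = 0/33 = 0.0000
Dec: (32 − 33)²/33 = 1/33 = 0.0303
The largest term is for Jul: 27.273.

Jul, 27.273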